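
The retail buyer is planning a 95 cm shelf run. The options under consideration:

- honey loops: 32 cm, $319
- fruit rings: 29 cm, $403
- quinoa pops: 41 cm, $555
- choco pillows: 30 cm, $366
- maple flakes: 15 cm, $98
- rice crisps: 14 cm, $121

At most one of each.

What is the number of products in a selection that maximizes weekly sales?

3

Best achievable weekly sales is 1088.
For example honey loops + fruit rings + choco pillows achieves it, using 91 cm.
All optima have 3 products.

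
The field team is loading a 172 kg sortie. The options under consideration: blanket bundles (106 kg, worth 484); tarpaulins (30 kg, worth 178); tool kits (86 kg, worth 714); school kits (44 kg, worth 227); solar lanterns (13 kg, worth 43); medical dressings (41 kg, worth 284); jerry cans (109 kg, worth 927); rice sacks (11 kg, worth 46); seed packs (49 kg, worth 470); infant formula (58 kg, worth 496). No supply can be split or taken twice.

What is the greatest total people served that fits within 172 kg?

1443

Ranking by ratio (people served/kg): seed packs 9.59, infant formula 8.55, jerry cans 8.50.
Taking the top-ratio supplies first gives solar lanterns + medical dressings + rice sacks + seed packs + infant formula for 1339 (172 kg).
Dropping solar lanterns and medical dressings and infant formula frees 112 kg; slotting in jerry cans (109 kg) lifts the total to 1443 at 169 kg.
Runner-up solar lanterns + jerry cans + seed packs tops out at 1440.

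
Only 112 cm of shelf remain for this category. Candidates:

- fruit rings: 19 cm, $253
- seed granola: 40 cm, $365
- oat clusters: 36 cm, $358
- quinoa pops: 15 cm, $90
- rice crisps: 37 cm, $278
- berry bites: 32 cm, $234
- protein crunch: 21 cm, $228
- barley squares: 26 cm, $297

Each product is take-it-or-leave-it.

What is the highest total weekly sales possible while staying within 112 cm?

1143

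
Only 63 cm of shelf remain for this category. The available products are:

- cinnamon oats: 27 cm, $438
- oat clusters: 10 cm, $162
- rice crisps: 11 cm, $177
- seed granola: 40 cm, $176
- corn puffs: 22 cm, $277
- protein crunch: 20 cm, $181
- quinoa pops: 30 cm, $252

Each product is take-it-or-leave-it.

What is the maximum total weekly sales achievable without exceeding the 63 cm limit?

892

Taking the top-ratio products first gives cinnamon oats + oat clusters + rice crisps for 777 (48 cm).
The 10 cm tied up in oat clusters is better spent on corn puffs — total rises to 892 (60 cm).
The closest alternative, cinnamon oats + oat clusters + corn puffs, reaches only 877.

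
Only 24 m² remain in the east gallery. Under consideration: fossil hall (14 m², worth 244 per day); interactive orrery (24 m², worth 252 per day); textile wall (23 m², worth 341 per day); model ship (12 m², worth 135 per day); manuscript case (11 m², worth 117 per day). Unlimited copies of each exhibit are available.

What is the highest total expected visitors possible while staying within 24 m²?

The ratio heuristic lands on fossil hall (244) but leaves 10 m² idle.
Dropping fossil hall frees 14 m²; slotting in textile wall (23 m²) lifts the total to 341 at 23 m².

341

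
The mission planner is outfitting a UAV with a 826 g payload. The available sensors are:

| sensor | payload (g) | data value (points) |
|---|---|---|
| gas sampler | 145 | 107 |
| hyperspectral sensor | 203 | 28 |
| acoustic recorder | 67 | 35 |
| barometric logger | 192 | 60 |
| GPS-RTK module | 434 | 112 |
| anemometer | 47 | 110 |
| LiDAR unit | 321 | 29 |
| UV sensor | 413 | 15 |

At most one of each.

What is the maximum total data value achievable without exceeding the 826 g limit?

389

Ranking by ratio (data value/g): anemometer 2.34, gas sampler 0.74, acoustic recorder 0.52.
Taking the top-ratio sensors first gives gas sampler + hyperspectral sensor + acoustic recorder + barometric logger + anemometer for 340 (654 g).
The 270 g tied up in hyperspectral sensor and acoustic recorder is better spent on GPS-RTK module — total rises to 389 (818 g).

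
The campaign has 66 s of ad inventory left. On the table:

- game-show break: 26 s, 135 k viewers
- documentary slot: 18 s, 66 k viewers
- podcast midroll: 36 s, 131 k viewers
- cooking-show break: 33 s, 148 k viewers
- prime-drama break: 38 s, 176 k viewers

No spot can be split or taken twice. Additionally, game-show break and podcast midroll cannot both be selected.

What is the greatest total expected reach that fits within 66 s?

311

Density check — game-show break 5.19, prime-drama break 4.63, cooking-show break 4.48 are the best per s.
Taking game-show break + prime-drama break: 64 s used, 311 in expected reach.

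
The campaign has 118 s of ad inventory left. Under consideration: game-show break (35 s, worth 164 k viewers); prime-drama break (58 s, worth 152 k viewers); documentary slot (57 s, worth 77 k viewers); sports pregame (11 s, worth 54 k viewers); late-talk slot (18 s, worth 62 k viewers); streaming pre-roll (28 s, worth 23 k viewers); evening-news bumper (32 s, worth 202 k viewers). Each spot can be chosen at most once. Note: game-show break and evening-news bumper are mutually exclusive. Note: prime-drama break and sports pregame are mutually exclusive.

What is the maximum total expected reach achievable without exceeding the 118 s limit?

416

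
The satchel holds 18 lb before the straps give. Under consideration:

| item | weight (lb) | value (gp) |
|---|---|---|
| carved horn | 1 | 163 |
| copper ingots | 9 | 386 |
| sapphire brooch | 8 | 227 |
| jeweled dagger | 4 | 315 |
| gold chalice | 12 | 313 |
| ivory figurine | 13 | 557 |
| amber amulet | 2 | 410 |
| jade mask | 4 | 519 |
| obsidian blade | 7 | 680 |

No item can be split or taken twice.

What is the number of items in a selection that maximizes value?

Optimal total is 2087.
carved horn + jeweled dagger + amber amulet + jade mask + obsidian blade hits 2087 at 18 lb.
Every optimal selection uses 5 items.

5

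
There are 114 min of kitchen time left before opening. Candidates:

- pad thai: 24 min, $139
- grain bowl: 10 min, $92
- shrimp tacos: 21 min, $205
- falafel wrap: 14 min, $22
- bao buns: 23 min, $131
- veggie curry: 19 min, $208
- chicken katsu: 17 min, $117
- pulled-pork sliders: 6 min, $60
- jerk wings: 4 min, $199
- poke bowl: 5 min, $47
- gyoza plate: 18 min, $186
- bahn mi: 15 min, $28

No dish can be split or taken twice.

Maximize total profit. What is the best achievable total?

By profit per min: jerk wings 49.75, veggie curry 10.95, gyoza plate 10.33 lead.
Taking the top-ratio dishes first gives grain bowl + shrimp tacos + falafel wrap + veggie curry + chicken katsu + pulled-pork sliders + jerk wings + poke bowl + gyoza plate for 1136 (114 min).
Replace grain bowl and falafel wrap with pad thai: the trade gains 25 net, giving 1161 at 114 min.
Next best is shrimp tacos + bao buns + veggie curry + chicken katsu + pulled-pork sliders + jerk wings + poke bowl + gyoza plate at 1153 (113 min) — short by 8.

1161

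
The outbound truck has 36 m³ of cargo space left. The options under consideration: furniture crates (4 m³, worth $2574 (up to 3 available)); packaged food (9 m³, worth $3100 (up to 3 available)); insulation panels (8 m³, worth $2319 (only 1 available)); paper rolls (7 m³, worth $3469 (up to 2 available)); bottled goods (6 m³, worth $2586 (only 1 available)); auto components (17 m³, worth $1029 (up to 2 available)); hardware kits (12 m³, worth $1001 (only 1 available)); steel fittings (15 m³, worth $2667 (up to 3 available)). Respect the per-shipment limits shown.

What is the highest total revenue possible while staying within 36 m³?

17760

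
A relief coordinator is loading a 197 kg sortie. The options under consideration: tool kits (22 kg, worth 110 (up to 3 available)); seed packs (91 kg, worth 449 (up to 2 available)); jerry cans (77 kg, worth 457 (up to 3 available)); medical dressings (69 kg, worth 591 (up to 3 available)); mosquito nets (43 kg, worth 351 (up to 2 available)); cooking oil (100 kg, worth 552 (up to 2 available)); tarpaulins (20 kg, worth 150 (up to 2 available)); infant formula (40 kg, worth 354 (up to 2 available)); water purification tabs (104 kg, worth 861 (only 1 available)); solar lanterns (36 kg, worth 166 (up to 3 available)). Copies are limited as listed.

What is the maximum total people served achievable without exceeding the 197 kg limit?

1650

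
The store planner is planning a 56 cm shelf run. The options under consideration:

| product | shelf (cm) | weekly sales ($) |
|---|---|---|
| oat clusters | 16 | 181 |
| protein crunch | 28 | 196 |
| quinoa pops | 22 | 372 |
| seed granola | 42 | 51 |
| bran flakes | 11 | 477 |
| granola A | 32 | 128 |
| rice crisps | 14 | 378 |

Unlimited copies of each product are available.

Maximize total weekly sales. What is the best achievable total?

Ranking by ratio (weekly sales/cm): bran flakes 43.36, rice crisps 27.00, quinoa pops 16.91, oat clusters 11.31.
Taking 5×bran flakes: 55 cm used, 2385 in weekly sales.

2385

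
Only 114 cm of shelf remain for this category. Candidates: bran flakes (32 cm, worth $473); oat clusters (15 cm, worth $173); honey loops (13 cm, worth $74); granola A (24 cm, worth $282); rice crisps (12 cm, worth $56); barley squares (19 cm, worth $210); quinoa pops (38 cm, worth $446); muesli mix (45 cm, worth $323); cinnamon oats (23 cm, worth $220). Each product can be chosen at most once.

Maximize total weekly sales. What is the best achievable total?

1411

A density-first pass picks bran flakes + oat clusters + granola A + quinoa pops — 1374 at 109 cm.
Replace oat clusters with barley squares: the trade gains 37 net, giving 1411 at 113 cm.
Runner-up bran flakes + oat clusters + granola A + quinoa pops tops out at 1374.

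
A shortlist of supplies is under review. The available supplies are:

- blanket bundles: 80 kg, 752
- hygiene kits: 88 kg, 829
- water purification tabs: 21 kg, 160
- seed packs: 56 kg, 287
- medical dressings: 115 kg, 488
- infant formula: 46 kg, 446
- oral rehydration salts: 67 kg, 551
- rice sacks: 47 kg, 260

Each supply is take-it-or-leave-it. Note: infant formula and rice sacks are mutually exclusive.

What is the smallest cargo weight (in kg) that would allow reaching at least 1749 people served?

Need the lightest bundle worth ≥ 1749.
Taking blanket bundles + infant formula + oral rehydration salts gives 1749 (≥ 1749) for 193 kg.
Below 193 kg the best achievable stays under 1749.

193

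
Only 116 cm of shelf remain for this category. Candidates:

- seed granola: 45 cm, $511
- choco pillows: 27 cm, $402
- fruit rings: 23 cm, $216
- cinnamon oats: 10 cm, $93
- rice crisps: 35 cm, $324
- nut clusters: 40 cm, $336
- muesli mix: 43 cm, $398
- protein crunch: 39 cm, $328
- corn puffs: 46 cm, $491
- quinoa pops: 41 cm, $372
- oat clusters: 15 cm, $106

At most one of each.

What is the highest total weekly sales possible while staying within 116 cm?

By weekly sales per cm: choco pillows 14.89, seed granola 11.36, corn puffs 10.67 lead.
Filling by ratio: seed granola + choco pillows + fruit rings + cinnamon oats for 1222, with 11 cm left unused.
The 33 cm tied up in fruit rings and cinnamon oats is better spent on muesli mix — total rises to 1311 (115 cm).
That's the maximum — no swap from here does better than 1311.

1311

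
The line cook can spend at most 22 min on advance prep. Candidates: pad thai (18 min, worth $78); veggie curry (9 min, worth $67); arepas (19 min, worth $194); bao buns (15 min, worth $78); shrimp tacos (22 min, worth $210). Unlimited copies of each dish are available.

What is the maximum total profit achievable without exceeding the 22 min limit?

Greedy by ratio would take arepas: 19 min used, total 194.
Replace arepas with shrimp tacos: the trade gains 16 net, giving 210 at 22 min.
Every other selection either busts 22 min or fails to beat 210.

210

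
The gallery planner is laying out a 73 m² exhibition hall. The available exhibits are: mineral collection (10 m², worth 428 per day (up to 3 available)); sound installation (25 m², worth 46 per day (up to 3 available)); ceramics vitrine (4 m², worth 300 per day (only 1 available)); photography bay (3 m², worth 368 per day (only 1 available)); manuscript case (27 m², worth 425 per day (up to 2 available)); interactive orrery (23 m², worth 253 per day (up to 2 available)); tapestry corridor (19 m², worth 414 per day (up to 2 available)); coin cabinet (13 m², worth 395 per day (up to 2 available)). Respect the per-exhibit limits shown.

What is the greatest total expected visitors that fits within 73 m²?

A density-first pass picks 3×mineral collection + ceramics vitrine + photography bay + 2×coin cabinet — 2742 at 63 m².
The 13 m² tied up in coin cabinet is better spent on tapestry corridor — total rises to 2761 (69 m²).
The spare 4 m² is too small for any remaining exhibit, and no exchange beats 2761.

2761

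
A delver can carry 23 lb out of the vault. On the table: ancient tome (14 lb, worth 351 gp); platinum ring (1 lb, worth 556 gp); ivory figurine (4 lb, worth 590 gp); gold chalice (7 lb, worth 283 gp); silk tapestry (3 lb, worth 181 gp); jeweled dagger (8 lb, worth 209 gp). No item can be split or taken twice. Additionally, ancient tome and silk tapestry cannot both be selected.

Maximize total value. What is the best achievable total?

1819

Ranking by ratio (value/lb): platinum ring 556.00, ivory figurine 147.50, silk tapestry 60.33.
The ratio ordering already packs tightly: platinum ring + ivory figurine + gold chalice + silk tapestry + jeweled dagger, 23 lb, 1819.
That's the maximum — no feasible swap from here does better than 1819.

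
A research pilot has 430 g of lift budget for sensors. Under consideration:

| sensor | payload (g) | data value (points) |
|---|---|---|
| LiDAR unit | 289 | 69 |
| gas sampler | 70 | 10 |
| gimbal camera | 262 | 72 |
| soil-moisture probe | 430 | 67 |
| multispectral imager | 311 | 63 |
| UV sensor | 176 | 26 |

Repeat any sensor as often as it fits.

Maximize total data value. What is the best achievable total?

92

Taking 2×gas sampler + gimbal camera: 402 g used, 92 in data value.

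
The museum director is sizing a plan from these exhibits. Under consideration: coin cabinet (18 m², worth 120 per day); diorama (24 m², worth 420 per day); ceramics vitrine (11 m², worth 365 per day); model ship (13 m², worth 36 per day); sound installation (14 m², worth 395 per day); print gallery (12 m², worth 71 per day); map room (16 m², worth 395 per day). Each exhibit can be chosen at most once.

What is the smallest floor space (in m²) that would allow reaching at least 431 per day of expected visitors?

Look for the lowest-floor combination reaching 431.
Taking ceramics vitrine + print gallery gives 436 (≥ 431) for 23 m².
No combination under 23 m² hits 431.

23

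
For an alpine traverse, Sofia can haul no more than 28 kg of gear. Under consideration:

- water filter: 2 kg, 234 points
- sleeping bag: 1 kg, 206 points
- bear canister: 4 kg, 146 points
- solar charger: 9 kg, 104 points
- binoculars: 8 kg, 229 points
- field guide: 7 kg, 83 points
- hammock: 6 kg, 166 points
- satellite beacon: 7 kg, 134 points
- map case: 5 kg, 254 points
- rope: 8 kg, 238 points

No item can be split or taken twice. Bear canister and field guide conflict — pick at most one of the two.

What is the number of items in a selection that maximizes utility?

6

Optimal total is 1307.
For example water filter + sleeping bag + bear canister + binoculars + map case + rope achieves it, using 28 kg.
Every optimal selection uses 6 items.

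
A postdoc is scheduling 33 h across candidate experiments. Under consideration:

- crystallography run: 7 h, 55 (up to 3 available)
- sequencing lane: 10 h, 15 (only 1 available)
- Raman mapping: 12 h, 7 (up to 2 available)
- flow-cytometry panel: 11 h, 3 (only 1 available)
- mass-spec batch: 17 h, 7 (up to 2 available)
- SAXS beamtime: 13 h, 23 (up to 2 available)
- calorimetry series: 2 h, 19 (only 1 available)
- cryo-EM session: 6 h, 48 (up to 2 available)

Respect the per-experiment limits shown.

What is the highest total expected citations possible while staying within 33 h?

Ranking by ratio (expected citations/h): calorimetry series 9.50, cryo-EM session 8.00, crystallography run 7.86, SAXS beamtime 1.77.
Taking the top-ratio experiments first gives 2×crystallography run + calorimetry series + 2×cryo-EM session for 225 (28 h).
The 2 h tied up in calorimetry series is better spent on crystallography run — total rises to 261 (33 h).
Every other selection either busts 33 h or exceeds an availability limit or fails to beat 261.

261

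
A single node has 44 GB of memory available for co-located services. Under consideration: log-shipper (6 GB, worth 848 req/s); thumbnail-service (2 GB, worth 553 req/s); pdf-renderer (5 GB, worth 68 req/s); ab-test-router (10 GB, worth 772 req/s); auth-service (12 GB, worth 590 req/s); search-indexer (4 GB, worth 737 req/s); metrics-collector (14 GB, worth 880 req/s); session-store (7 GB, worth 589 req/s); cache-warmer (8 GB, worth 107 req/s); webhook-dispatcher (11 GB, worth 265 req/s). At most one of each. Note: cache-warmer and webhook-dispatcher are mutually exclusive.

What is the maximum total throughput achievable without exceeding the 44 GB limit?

By throughput per GB: thumbnail-service 276.50, search-indexer 184.25, log-shipper 141.33 lead.
Taking log-shipper + thumbnail-service + ab-test-router + search-indexer + metrics-collector + session-store: 43 GB used, 4379 in throughput.
The spare 1 GB is too small for any remaining service, and no feasible exchange beats 4379.

4379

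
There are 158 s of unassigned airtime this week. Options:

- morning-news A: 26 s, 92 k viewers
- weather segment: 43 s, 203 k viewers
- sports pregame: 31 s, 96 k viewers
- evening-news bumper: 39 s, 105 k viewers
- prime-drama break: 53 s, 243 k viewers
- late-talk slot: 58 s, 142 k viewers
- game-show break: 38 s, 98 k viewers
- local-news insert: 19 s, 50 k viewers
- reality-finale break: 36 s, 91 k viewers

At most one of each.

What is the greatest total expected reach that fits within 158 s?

Morning-news A + weather segment + sports pregame + prime-drama break uses 153 of the 158 s and totals 634.
The closest alternative, morning-news A + weather segment + prime-drama break + reality-finale break, reaches only 629.

634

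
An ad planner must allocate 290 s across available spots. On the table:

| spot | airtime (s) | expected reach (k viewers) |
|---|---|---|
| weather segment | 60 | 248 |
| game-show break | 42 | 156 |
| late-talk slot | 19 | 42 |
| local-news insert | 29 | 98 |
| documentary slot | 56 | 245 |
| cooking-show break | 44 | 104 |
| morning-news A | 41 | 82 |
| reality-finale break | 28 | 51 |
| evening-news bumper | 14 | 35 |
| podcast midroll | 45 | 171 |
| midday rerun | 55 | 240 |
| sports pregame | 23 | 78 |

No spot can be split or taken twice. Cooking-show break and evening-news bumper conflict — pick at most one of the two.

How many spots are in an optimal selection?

6

Optimal total is 1158.
For example weather segment + game-show break + local-news insert + documentary slot + podcast midroll + midday rerun achieves it, using 287 s.
All optima have 6 spots.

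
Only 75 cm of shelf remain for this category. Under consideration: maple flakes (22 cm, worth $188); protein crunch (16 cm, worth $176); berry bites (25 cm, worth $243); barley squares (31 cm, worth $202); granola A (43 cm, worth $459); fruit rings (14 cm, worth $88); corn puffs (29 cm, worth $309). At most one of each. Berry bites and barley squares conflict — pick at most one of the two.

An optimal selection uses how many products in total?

2

Best achievable weekly sales is 768.
One optimal bundle: granola A + corn puffs (72 cm).
All optima have 2 products.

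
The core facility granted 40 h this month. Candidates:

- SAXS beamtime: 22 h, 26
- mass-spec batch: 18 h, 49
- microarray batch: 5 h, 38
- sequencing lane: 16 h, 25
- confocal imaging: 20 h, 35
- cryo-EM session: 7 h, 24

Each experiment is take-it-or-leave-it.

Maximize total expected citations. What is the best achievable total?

A density-first pass picks mass-spec batch + microarray batch + cryo-EM session — 111 at 30 h.
Replace cryo-EM session with sequencing lane: the trade gains 1 net, giving 112 at 39 h.

112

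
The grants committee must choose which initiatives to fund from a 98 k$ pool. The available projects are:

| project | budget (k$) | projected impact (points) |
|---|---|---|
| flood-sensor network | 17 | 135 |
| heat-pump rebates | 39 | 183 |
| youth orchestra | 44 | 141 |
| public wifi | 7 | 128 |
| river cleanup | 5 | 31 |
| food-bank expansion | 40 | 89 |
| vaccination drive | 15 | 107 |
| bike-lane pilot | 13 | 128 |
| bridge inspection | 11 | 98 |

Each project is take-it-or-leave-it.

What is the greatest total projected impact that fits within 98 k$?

712

Greedy by ratio would take flood-sensor network + public wifi + river cleanup + vaccination drive + bike-lane pilot + bridge inspection: 68 k$ used, total 627.
The 11 k$ tied up in bridge inspection is better spent on heat-pump rebates — total rises to 712 (96 k$).
That's the maximum — no swap from here does better than 712.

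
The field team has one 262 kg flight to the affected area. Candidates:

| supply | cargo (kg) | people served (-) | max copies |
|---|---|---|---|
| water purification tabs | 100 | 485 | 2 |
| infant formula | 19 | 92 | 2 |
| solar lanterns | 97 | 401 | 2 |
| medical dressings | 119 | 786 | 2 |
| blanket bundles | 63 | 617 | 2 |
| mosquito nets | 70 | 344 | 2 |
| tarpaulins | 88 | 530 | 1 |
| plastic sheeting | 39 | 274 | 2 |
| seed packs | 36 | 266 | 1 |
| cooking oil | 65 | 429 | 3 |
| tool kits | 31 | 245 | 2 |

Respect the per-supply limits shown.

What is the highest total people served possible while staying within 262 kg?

Greedy by ratio would take 2×infant formula + 2×blanket bundles + seed packs + 2×tool kits: 262 kg used, total 2174.
A better packing is 2×blanket bundles + plastic sheeting + cooking oil + tool kits: 261 kg, total 2182.

2182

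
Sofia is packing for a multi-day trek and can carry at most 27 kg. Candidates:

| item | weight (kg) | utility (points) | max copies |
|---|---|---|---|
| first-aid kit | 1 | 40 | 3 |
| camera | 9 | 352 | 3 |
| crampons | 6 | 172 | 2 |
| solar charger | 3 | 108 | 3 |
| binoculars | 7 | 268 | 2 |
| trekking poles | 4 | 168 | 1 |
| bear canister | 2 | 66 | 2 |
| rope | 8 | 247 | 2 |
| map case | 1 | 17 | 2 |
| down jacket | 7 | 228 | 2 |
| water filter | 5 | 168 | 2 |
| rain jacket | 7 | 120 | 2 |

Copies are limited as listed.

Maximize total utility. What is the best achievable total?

1060

A density-first pass picks 3×first-aid kit + 2×camera + trekking poles + bear canister — 1058 at 27 kg.
The 3 kg tied up in first-aid kit and bear canister is better spent on solar charger — total rises to 1060 (27 kg).
Nothing else within 27 kg beats 1060.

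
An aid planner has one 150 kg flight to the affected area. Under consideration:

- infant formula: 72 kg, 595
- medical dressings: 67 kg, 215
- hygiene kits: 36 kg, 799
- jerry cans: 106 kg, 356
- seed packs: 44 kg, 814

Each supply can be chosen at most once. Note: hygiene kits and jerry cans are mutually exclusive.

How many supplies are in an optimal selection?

3

Optimal total is 1828.
For example medical dressings + hygiene kits + seed packs achieves it, using 147 kg.
Any selection reaching 1828 contains exactly 3 supplies.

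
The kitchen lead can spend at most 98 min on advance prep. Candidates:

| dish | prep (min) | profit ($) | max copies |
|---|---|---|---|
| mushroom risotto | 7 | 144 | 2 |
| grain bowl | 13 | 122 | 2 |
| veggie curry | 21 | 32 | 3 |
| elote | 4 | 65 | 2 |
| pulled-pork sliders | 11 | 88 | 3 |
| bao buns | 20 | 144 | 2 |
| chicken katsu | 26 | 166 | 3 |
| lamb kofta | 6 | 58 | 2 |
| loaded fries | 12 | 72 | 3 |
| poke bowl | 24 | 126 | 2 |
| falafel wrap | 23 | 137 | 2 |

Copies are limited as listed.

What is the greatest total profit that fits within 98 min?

1042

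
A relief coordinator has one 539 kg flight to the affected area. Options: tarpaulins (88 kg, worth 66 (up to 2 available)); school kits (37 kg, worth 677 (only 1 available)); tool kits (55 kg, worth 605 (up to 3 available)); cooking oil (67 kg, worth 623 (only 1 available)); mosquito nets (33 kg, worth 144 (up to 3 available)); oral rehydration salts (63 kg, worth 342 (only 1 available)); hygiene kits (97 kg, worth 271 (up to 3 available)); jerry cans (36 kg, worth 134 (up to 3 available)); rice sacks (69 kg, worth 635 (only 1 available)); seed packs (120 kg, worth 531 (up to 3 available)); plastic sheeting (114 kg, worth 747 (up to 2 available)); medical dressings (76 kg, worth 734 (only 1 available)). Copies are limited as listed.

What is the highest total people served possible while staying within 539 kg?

Best packing: school kits + 3×tool kits + cooking oil + rice sacks + plastic sheeting + medical dressings — 528 kg, 5231 total.
No other feasible combination exceeds 5231.

5231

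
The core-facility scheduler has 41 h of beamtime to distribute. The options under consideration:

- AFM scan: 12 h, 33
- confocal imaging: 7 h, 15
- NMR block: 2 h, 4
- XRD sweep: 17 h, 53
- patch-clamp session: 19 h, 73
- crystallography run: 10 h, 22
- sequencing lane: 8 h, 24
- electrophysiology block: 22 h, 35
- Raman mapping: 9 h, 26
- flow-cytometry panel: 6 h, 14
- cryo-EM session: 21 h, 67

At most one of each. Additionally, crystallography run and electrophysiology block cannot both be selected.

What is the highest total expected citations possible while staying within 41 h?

140

By expected citations per h: patch-clamp session 3.84, cryo-EM session 3.19, XRD sweep 3.12 lead.
Taking patch-clamp session + cryo-EM session: 40 h used, 140 in expected citations.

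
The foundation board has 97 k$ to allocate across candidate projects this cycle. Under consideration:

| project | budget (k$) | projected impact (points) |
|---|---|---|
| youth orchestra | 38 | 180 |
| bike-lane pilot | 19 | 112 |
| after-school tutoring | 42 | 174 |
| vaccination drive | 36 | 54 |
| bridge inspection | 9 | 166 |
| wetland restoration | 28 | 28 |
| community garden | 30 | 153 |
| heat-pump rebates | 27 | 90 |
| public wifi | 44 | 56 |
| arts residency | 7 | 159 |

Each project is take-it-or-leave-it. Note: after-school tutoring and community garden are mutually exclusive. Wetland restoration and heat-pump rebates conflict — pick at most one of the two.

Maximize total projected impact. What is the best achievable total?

Density check — arts residency 22.71, bridge inspection 18.44, bike-lane pilot 5.89 are the best per k$.
The ratio ordering already packs tightly: bike-lane pilot + bridge inspection + community garden + heat-pump rebates + arts residency, 92 k$, 680.
Runner-up youth orchestra + after-school tutoring + bridge inspection + arts residency tops out at 679.

680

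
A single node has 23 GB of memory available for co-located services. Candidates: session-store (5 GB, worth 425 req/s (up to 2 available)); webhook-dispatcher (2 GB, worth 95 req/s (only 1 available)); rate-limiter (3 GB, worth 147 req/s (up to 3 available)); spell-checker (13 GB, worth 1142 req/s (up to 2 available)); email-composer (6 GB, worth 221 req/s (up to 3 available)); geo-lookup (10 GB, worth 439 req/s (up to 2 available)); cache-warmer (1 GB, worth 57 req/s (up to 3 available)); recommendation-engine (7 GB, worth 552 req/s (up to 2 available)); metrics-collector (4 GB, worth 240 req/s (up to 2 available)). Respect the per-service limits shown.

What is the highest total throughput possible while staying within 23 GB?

Ranking by ratio (throughput/GB): spell-checker 87.85, session-store 85.00, recommendation-engine 78.86, metrics-collector 60.00.
The ratio ordering already packs tightly: 2×session-store + spell-checker, 23 GB, 1992.
Every other selection either busts 23 GB or exceeds an availability limit or fails to beat 1992.

1992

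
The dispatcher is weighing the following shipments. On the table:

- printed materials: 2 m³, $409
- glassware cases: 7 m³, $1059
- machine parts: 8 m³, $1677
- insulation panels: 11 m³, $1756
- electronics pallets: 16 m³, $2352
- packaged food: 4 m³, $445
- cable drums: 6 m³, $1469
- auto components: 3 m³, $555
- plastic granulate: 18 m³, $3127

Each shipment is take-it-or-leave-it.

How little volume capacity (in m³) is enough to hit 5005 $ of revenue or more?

Look for the lowest-volume combination reaching 5005.
printed materials + glassware cases + machine parts + cable drums + auto components: 5169 revenue at 26 m³.
Any bundle with less than 26 m³ falls short of 5005.

26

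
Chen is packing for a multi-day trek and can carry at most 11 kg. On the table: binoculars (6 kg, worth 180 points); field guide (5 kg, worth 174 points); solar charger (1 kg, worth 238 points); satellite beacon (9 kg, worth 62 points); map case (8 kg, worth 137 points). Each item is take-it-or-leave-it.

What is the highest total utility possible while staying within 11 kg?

418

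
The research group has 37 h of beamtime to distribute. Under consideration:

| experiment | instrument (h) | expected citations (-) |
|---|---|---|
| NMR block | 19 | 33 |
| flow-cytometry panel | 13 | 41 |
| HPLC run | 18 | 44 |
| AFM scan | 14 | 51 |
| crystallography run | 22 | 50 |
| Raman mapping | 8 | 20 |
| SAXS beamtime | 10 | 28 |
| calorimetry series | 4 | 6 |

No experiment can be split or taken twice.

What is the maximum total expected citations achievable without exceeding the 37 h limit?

120

By expected citations per h: AFM scan 3.64, flow-cytometry panel 3.15, SAXS beamtime 2.80 lead.
Best packing: flow-cytometry panel + AFM scan + SAXS beamtime — 37 h, 120 total.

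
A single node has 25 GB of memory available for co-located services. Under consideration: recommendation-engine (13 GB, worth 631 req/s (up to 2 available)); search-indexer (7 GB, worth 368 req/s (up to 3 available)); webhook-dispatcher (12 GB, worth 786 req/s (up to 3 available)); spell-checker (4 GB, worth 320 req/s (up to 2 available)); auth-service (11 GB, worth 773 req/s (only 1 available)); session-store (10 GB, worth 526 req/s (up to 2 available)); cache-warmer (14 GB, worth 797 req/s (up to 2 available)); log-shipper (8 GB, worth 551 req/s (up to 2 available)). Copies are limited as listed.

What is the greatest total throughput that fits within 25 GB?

Density check — spell-checker 80.00, auth-service 70.27, log-shipper 68.88 are the best per GB.
The ratio heuristic lands on 2×spell-checker + auth-service (1413) but leaves 6 GB idle.
The 11 GB tied up in auth-service is better spent on 2×log-shipper — total rises to 1742 (24 GB).
Nothing else within 25 GB beats 1742.

1742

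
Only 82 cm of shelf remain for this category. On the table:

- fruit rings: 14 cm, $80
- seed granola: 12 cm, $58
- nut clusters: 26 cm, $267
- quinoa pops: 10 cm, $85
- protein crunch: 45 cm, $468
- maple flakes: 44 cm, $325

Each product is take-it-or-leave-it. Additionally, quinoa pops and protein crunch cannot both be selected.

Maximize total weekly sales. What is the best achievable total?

735

Density check — protein crunch 10.40, nut clusters 10.27, quinoa pops 8.50, maple flakes 7.39 are the best per cm.
Nut clusters + protein crunch uses 71 of the 82 cm and totals 735.
That's the maximum — no feasible swap from here does better than 735.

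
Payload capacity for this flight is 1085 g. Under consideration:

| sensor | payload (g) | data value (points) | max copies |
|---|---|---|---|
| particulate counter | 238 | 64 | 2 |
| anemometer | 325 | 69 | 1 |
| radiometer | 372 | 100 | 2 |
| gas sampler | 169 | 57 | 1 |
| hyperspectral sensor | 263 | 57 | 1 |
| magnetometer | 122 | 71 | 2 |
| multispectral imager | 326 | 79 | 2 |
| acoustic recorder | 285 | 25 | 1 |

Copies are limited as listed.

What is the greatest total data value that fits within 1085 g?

363

Taking the top-ratio sensors first gives 2×particulate counter + gas sampler + 2×magnetometer for 327 (889 g).
Dropping particulate counter frees 238 g; slotting in radiometer (372 g) lifts the total to 363 at 1023 g.
No other feasible combination exceeds 363.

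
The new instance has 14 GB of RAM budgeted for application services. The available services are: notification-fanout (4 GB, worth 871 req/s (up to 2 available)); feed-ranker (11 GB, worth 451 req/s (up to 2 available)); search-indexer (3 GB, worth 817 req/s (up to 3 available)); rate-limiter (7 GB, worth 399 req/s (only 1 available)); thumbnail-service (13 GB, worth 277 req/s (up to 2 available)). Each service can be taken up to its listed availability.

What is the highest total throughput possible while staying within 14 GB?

3376

The ratio heuristic lands on notification-fanout + 3×search-indexer (3322) but leaves 1 GB idle.
The 3 GB tied up in search-indexer is better spent on notification-fanout — total rises to 3376 (14 GB).
Every other selection either busts 14 GB or exceeds an availability limit or fails to beat 3376.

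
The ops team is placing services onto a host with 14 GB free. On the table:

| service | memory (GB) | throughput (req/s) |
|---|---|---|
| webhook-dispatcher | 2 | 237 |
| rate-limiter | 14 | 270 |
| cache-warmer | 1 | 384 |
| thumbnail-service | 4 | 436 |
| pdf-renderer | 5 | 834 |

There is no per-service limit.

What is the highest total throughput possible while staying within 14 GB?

Taking 14×cache-warmer: 14 GB used, 5376 in throughput.
That's the maximum — no swap from here does better than 5376.

5376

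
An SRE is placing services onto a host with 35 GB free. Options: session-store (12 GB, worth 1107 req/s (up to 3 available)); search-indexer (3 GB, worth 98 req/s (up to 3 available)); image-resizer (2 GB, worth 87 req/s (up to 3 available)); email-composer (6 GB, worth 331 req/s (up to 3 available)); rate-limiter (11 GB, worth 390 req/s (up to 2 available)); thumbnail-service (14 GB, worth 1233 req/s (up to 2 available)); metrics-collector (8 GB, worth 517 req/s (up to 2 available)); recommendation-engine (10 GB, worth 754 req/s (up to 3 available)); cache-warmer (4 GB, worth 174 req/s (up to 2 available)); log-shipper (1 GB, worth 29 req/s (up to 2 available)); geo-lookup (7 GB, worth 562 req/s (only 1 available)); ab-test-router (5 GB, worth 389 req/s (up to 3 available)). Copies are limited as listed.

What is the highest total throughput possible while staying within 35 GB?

By throughput per GB: session-store 92.25, thumbnail-service 88.07, geo-lookup 80.29, ab-test-router 77.80 lead.
A density-first pass picks 2×session-store + 2×image-resizer + geo-lookup — 2950 at 35 GB.
Replace 2×session-store and 2×image-resizer with 2×thumbnail-service: the trade gains 78 net, giving 3028 at 35 GB.
No other feasible combination exceeds 3028.

3028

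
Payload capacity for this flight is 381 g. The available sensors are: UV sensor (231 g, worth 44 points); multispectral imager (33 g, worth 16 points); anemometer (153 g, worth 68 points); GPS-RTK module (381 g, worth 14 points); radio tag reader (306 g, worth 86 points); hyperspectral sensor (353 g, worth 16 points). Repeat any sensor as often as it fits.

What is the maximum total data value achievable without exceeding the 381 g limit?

Density check — multispectral imager 0.48, anemometer 0.44, radio tag reader 0.28, UV sensor 0.19 are the best per g.
The ratio ordering already packs tightly: 11×multispectral imager, 363 g, 176.

176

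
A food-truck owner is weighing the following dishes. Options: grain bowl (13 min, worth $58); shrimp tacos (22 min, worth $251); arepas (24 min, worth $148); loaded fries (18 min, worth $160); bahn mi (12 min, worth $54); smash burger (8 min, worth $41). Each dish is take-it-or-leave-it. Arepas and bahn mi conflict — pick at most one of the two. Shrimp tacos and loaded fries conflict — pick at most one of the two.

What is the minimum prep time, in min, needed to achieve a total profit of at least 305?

Need the lightest bundle worth ≥ 305.
shrimp tacos + bahn mi: 305 profit at 34 min.
No combination under 34 min hits 305.

34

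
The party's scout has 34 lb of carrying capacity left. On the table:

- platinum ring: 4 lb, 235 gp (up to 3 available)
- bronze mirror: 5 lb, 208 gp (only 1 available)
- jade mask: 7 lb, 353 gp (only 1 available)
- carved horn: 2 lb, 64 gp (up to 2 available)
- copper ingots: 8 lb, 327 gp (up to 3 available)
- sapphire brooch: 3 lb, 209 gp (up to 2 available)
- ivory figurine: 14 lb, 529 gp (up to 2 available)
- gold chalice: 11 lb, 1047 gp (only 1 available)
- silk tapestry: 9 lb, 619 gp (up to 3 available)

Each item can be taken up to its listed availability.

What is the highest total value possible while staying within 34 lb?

By value per lb: gold chalice 95.18, sapphire brooch 69.67, silk tapestry 68.78, platinum ring 58.75 lead.
A density-first pass picks 2×platinum ring + 2×sapphire brooch + gold chalice + silk tapestry — 2554 at 34 lb.
Dropping 2×platinum ring and sapphire brooch frees 11 lb; slotting in carved horn + silk tapestry (11 lb) lifts the total to 2558 at 34 lb.
No other feasible combination exceeds 2558.

2558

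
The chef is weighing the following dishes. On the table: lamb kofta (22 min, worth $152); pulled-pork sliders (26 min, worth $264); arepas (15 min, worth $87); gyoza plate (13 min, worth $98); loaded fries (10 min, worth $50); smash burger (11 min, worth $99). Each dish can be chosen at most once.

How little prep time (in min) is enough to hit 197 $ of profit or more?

Look for the lowest-prep combination reaching 197.
gyoza plate + smash burger: 197 profit at 24 min.
No combination under 24 min hits 197.

24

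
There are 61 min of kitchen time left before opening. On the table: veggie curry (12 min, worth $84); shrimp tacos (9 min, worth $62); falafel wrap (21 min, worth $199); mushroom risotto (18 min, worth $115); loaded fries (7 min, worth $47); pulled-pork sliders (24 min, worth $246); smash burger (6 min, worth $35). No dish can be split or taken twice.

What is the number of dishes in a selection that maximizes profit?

Optimal total is 554.
One optimal bundle: shrimp tacos + falafel wrap + loaded fries + pulled-pork sliders (61 min).
All optima have 4 dishes.

4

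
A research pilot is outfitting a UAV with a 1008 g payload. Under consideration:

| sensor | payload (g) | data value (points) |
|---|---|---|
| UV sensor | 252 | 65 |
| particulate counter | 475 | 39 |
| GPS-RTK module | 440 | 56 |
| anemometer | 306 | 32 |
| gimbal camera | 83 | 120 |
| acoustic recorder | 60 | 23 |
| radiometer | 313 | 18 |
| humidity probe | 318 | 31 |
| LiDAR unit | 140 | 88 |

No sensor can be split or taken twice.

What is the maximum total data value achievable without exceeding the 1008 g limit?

352

Best packing: UV sensor + GPS-RTK module + gimbal camera + acoustic recorder + LiDAR unit — 975 g, 352 total.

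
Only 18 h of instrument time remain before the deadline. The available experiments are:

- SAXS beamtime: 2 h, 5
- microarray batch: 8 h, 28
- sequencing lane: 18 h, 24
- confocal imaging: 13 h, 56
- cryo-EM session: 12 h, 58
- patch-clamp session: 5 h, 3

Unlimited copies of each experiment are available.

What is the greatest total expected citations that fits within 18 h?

Density check — cryo-EM session 4.83, confocal imaging 4.31, microarray batch 3.50, SAXS beamtime 2.50 are the best per h.
Taking 3×SAXS beamtime + cryo-EM session: 18 h used, 73 in expected citations.

73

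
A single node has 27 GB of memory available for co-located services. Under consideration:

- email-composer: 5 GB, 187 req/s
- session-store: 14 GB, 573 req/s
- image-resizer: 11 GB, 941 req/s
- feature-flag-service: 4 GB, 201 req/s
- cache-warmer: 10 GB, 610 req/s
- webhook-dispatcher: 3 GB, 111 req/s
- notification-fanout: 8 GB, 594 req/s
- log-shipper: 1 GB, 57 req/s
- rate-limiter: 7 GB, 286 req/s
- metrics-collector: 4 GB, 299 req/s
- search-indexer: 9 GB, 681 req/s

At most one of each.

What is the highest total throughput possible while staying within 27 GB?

2035

The ratio heuristic lands on image-resizer + log-shipper + metrics-collector + search-indexer (1978) but leaves 2 GB idle.
Replace log-shipper and search-indexer with feature-flag-service + notification-fanout: the trade gains 57 net, giving 2035 at 27 GB.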